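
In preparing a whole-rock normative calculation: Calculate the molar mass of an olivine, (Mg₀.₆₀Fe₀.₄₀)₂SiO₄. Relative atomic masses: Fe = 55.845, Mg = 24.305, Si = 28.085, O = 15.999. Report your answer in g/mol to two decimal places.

165.92 g/mol

The formula mass is the sum 1.20·24.305 + 0.80·55.845 + 1·28.085 + 4·15.999.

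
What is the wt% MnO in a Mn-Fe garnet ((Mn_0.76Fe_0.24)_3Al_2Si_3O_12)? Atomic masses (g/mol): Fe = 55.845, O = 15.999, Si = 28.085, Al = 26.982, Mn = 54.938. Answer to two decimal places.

32.63 wt%

M((Mn_0.76Fe_0.24)_3Al_2Si_3O_12) = 495.674 g/mol; M(MnO) = 70.937 g/mol.
Moles MnO per formula unit = 2.28 Mn ÷ 1 = 2.2800.
MnO fraction = (2.2800 × 70.937) / 495.674 = 161.736/495.674 = 0.3263.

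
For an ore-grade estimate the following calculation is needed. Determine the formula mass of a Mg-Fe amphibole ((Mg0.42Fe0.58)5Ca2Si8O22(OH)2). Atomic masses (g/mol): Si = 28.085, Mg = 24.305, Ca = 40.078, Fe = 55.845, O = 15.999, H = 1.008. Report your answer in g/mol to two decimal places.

903.82 g/mol

M = 2.10*24.305 + 2.90*55.845 + 2*40.078 + 8*28.085 + 24*15.999 + 2*1.008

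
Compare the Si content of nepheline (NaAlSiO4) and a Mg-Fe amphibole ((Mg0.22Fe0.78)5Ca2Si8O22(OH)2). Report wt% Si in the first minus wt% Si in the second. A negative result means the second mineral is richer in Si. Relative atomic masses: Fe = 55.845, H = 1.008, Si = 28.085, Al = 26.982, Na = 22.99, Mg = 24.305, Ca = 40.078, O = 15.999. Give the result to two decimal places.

Si in NaAlSiO4: molar mass 142.053 g/mol; 1×28.085 = 28.085 g → 19.77 wt%.
Si in (Mg0.22Fe0.78)5Ca2Si8O22(OH)2: molar mass 935.359 g/mol; 8×28.085 = 224.680 g → 24.02 wt%.
Difference = 19.77 − 24.02 = -4.25 percentage points.

-4.25 percentage points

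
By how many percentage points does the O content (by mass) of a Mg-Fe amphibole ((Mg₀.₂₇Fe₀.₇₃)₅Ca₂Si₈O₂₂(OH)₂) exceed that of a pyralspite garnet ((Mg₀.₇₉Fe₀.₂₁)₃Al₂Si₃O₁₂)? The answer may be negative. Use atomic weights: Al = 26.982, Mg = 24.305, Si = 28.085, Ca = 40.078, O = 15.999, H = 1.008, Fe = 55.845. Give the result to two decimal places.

-3.99 percentage points

M((Mg₀.₂₇Fe₀.₇₃)₅Ca₂Si₈O₂₂(OH)₂) = 927.474 g/mol, so wt% O = 383.976/927.474 × 100 = 41.40%.
M((Mg₀.₇₉Fe₀.₂₁)₃Al₂Si₃O₁₂) = 422.992 g/mol, so wt% O = 191.988/422.992 × 100 = 45.39%.
41.40 − 45.39 = -3.99 pp.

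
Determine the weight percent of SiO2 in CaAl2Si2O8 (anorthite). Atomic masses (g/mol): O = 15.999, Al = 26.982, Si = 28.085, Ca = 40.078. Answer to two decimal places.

43.19 wt%

M(CaAl2Si2O8) = 278.204 g/mol; M(SiO2) = 60.083 g/mol.
Moles SiO2 per formula unit = 2 Si ÷ 1 = 2.0000.
SiO2 fraction = (2.0000 × 60.083) / 278.204 = 120.166/278.204 = 0.4319.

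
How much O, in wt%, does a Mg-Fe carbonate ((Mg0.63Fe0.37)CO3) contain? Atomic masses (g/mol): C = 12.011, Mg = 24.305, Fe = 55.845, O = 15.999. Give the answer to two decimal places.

Molar mass of (Mg0.63Fe0.37)CO3: 0.63×24.305 + 0.37×55.845 + 1×12.011 + 3×15.999 = 95.983 g/mol.
Mass of O per formula unit: 3 × 15.999 = 47.997 g.
Weight fraction O = 47.997 / 95.983 = 0.5001.

50.01 wt%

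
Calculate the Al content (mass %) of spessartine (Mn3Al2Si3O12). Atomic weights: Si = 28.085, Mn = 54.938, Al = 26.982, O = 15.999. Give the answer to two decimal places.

Molar mass of Mn3Al2Si3O12: 3·54.938 + 2·26.982 + 3·28.085 + 12·15.999 = 495.021 g/mol.
Mass of Al per formula unit: 2 × 26.982 = 53.964 g.
Weight fraction Al = 53.964 / 495.021 = 0.1090.

10.90 mass %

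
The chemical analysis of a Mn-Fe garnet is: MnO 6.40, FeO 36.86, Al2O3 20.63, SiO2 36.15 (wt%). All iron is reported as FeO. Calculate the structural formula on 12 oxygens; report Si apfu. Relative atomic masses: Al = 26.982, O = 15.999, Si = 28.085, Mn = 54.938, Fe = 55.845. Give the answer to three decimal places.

6.40 wt% MnO ÷ 70.937 g/mol = 0.09022 mol, giving 0.09022 Mn and 0.09022 O.
36.86 wt% FeO ÷ 71.844 g/mol = 0.51306 mol, giving 0.51306 Fe and 0.51306 O.
20.63 wt% Al2O3 ÷ 101.961 g/mol = 0.20233 mol, giving 0.40466 Al and 0.60699 O.
36.15 wt% SiO2 ÷ 60.083 g/mol = 0.60167 mol, giving 0.60167 Si and 1.20334 O.
Oxygen sums to 2.41361; scaling by 12/2.41361 = 4.97181 puts the formula on 12 O.
Si: 0.60167 × 4.97181 = 2.991 atoms per formula unit.

2.991 Si apfu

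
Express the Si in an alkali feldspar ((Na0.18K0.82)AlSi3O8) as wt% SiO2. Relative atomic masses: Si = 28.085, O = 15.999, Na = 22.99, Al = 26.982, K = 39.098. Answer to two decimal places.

Molar mass of (Na0.18K0.82)AlSi3O8 = 0.18*22.99 + 0.82*39.098 + 1*26.982 + 3*28.085 + 8*15.999 = 275.428 g/mol.
Each formula unit contains 3 Si, equivalent to 3/1 = 3.0000 mol SiO2.
M(SiO2) = 1×28.085 + 2×15.999 = 60.083 g/mol.
Mass of SiO2 per formula unit = 3.0000 × 60.083 = 180.249 g.
SiO2 wt% = 180.249 / 275.428 × 100 = 65.44%.

65.44 wt%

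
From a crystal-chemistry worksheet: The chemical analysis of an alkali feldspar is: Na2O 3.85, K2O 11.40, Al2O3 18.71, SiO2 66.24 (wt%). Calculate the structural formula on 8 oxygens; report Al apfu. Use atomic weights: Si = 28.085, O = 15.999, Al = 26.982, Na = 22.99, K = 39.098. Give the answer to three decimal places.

3.85 wt% Na2O ÷ 61.979 g/mol = 0.06212 mol, giving 0.12424 Na and 0.06212 O.
11.40 wt% K2O ÷ 94.195 g/mol = 0.12103 mol, giving 0.24206 K and 0.12103 O.
18.71 wt% Al2O3 ÷ 101.961 g/mol = 0.18350 mol, giving 0.36700 Al and 0.55050 O.
66.24 wt% SiO2 ÷ 60.083 g/mol = 1.10247 mol, giving 1.10247 Si and 2.20494 O.
Oxygen sums to 2.93859; scaling by 8/2.93859 = 2.72239 puts the formula on 8 O.
Al: 0.36700 × 2.72239 = 0.999 atoms per formula unit.

0.999 Al apfu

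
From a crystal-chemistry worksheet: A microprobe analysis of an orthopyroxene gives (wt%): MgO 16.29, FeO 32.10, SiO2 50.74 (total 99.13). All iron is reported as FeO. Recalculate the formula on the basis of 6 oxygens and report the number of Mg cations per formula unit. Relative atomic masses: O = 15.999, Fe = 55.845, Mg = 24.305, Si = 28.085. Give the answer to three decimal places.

0.955 Mg apfu

MgO (M=40.304): mol = 0.40418; Mg = 0.40418, O = 0.40418.
FeO (M=71.844): mol = 0.44680; Fe = 0.44680, O = 0.44680.
SiO2 (M=60.083): mol = 0.84450; Si = 0.84450, O = 1.68900.
ΣO = 2.53998; factor = 6/ΣO = 2.36222.
Mg apfu = 0.40418 × 2.36222 = 0.955.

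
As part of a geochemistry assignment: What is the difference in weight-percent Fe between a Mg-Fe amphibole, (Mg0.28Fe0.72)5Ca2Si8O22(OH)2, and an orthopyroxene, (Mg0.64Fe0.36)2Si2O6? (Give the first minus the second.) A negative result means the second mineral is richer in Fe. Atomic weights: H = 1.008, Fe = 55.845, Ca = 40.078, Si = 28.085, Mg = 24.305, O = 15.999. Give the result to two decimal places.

M((Mg0.28Fe0.72)5Ca2Si8O22(OH)2) = 925.897 g/mol, so wt% Fe = 201.042/925.897 × 100 = 21.71%.
M((Mg0.64Fe0.36)2Si2O6) = 223.483 g/mol, so wt% Fe = 40.208/223.483 × 100 = 17.99%.
21.71 − 17.99 = 3.72 pp.

3.72 percentage points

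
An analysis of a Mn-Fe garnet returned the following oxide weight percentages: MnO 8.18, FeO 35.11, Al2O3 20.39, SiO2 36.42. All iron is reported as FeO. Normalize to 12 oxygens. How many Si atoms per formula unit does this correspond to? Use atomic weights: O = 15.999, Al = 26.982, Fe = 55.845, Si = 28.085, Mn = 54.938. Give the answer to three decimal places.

3.010 Si apfu

MnO (M=70.937): mol = 0.11531; Mn = 0.11531, O = 0.11531.
FeO (M=71.844): mol = 0.48870; Fe = 0.48870, O = 0.48870.
Al2O3 (M=101.961): mol = 0.19998; Al = 0.39996, O = 0.59994.
SiO2 (M=60.083): mol = 0.60616; Si = 0.60616, O = 1.21232.
ΣO = 2.41627; factor = 12/ΣO = 4.96633.
Si apfu = 0.60616 × 4.96633 = 3.010.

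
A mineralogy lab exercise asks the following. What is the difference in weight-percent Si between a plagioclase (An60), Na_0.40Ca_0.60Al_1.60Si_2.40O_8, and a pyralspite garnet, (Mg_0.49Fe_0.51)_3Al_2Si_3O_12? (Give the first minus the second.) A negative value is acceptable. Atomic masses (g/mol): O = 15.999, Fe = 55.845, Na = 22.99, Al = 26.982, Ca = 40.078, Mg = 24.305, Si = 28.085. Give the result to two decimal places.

6.13 percentage points

M(Na_0.40Ca_0.60Al_1.60Si_2.40O_8) = 271.810 g/mol, so wt% Si = 67.404/271.810 × 100 = 24.80%.
M((Mg_0.49Fe_0.51)_3Al_2Si_3O_12) = 451.378 g/mol, so wt% Si = 84.255/451.378 × 100 = 18.67%.
24.80 − 18.67 = 6.13 pp.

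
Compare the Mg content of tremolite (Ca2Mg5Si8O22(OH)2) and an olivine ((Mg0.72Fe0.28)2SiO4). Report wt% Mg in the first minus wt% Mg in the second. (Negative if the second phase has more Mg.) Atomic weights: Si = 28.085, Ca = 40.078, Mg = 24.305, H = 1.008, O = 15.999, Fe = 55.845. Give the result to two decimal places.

M(Ca2Mg5Si8O22(OH)2) = 812.353 g/mol, so wt% Mg = 121.525/812.353 × 100 = 14.96%.
M((Mg0.72Fe0.28)2SiO4) = 158.353 g/mol, so wt% Mg = 34.999/158.353 × 100 = 22.10%.
14.96 − 22.10 = -7.14 pp.

-7.14 percentage points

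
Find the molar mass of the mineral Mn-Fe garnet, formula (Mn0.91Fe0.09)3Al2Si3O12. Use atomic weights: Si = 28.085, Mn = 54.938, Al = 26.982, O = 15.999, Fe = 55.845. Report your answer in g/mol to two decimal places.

M = 2.73×54.938 + 0.27×55.845 + 2×26.982 + 3×28.085 + 12×15.999

495.27 g/mol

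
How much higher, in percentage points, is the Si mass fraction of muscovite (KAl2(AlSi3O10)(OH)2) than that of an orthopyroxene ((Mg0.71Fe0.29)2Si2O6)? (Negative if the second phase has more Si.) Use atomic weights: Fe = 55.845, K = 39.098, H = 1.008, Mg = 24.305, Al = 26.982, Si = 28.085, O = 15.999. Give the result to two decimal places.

M(KAl2(AlSi3O10)(OH)2) = 398.303 g/mol, so wt% Si = 84.255/398.303 × 100 = 21.15%.
M((Mg0.71Fe0.29)2Si2O6) = 219.067 g/mol, so wt% Si = 56.170/219.067 × 100 = 25.64%.
21.15 − 25.64 = -4.49 pp.

-4.49 percentage points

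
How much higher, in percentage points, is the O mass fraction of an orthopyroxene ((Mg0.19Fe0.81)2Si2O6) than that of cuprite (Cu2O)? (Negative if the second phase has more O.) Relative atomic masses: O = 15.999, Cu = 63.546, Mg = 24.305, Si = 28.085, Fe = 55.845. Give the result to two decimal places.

26.93 percentage points

First mineral: 95.994 g O in 251.869 g formula = 38.11 wt% O.
Second mineral: 15.999 g O in 143.091 g formula = 11.18 wt% O.
38.11% − 11.18% gives a difference of 26.93 percentage points.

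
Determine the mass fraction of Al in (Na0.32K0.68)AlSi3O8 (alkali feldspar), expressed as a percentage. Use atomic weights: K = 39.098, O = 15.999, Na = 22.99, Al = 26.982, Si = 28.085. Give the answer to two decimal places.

Molar mass of (Na0.32K0.68)AlSi3O8: 0.32×22.99 + 0.68×39.098 + 1×26.982 + 3×28.085 + 8×15.999 = 273.172 g/mol.
Mass of Al per formula unit: 1 × 26.982 = 26.982 g.
Weight fraction Al = 26.982 / 273.172 = 0.0988.

9.88 weight percent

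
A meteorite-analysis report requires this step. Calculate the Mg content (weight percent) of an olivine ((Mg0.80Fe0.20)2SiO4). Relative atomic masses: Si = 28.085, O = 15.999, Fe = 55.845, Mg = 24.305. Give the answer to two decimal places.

25.37 weight percent

M((Mg0.80Fe0.20)2SiO4) = 153.307 g/mol.
Mg contributes 1.60 × 24.305 = 38.888 g per mole.
38.888/153.307 = 0.2537 → 25.37%.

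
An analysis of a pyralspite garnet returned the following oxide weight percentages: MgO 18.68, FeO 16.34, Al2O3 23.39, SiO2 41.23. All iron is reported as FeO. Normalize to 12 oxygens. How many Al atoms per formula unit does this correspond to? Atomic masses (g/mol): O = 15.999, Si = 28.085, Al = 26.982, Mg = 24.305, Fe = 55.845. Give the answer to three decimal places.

MgO: 18.68/40.304 = 0.46348 mol → 0.46348 mol Mg, 0.46348 mol O.
FeO: 16.34/71.844 = 0.22744 mol → 0.22744 mol Fe, 0.22744 mol O.
Al2O3: 23.39/101.961 = 0.22940 mol → 0.45880 mol Al, 0.68820 mol O.
SiO2: 41.23/60.083 = 0.68622 mol → 0.68622 mol Si, 1.37244 mol O.
Total oxygen = 2.75156 mol. Normalization factor = 12/2.75156 = 4.36116.
Al per 12 O = 0.45880 × 4.36116 = 2.001.

2.001 Al apfu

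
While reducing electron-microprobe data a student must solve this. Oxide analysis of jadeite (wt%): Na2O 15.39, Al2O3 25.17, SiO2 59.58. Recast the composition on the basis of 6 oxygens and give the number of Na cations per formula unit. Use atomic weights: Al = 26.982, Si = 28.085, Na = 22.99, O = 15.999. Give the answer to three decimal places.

15.39 wt% Na2O ÷ 61.979 g/mol = 0.24831 mol, giving 0.49662 Na and 0.24831 O.
25.17 wt% Al2O3 ÷ 101.961 g/mol = 0.24686 mol, giving 0.49372 Al and 0.74058 O.
59.58 wt% SiO2 ÷ 60.083 g/mol = 0.99163 mol, giving 0.99163 Si and 1.98326 O.
Oxygen sums to 2.97215; scaling by 6/2.97215 = 2.01874 puts the formula on 6 O.
Na: 0.49662 × 2.01874 = 1.003 atoms per formula unit.

1.003 Na apfu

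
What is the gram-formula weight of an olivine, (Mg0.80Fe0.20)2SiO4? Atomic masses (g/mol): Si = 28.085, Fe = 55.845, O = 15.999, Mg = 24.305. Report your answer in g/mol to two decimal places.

153.31 g/mol

The formula mass is the sum 1.60(24.305) + 0.40(55.845) + 1(28.085) + 4(15.999).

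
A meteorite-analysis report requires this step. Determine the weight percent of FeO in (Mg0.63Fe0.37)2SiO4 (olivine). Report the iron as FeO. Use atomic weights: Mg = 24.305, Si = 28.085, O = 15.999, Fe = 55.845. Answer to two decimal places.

32.41 wt%

M((Mg0.63Fe0.37)2SiO4) = 164.031 g/mol; M(FeO) = 71.844 g/mol.
Moles FeO per formula unit = 0.74 Fe ÷ 1 = 0.7400.
FeO fraction = (0.7400 × 71.844) / 164.031 = 53.165/164.031 = 0.3241.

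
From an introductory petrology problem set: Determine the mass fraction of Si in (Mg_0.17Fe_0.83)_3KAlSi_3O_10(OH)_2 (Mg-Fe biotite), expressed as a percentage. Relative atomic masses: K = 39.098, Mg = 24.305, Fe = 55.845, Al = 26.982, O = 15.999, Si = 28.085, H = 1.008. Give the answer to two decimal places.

16.99 mass %

Molar mass of (Mg_0.17Fe_0.83)_3KAlSi_3O_10(OH)_2: 0.51·24.305 + 2.49·55.845 + 1·39.098 + 1·26.982 + 3·28.085 + 12·15.999 + 2·1.008 = 495.789 g/mol.
Mass of Si per formula unit: 3 × 28.085 = 84.255 g.
Weight fraction Si = 84.255 / 495.789 = 0.1699.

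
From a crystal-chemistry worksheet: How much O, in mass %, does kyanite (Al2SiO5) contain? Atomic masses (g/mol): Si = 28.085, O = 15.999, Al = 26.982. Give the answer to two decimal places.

Formula mass = 2×26.982 + 1×28.085 + 5×15.999 = 162.044 g/mol, of which 79.995 g is O.
So O makes up 79.995/162.044 = 0.4937 of the mass, i.e. 49.37%.

49.37 mass %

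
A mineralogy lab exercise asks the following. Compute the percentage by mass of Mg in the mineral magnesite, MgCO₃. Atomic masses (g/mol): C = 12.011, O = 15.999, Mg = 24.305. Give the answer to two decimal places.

Molar mass of MgCO₃: 1·24.305 + 1·12.011 + 3·15.999 = 84.313 g/mol.
Mass of Mg per formula unit: 1 × 24.305 = 24.305 g.
Weight fraction Mg = 24.305 / 84.313 = 0.2883.

28.83 weight percent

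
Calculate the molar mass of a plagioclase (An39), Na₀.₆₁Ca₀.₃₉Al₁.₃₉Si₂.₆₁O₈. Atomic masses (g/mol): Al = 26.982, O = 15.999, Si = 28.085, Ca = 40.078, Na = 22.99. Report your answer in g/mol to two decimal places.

The formula mass is the sum 0.61(22.99) + 0.39(40.078) + 1.39(26.982) + 2.61(28.085) + 8(15.999).

268.45 g/mol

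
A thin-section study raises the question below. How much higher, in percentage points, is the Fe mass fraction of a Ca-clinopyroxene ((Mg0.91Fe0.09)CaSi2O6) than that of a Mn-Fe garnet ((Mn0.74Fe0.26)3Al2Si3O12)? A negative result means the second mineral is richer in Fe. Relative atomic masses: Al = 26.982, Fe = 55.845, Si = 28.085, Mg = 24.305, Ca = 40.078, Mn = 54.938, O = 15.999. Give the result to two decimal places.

Fe in (Mg0.91Fe0.09)CaSi2O6: molar mass 219.386 g/mol; 0.09×55.845 = 5.026 g → 2.29 wt%.
Fe in (Mn0.74Fe0.26)3Al2Si3O12: molar mass 495.728 g/mol; 0.78×55.845 = 43.559 g → 8.79 wt%.
Difference = 2.29 − 8.79 = -6.50 percentage points.

-6.50 percentage points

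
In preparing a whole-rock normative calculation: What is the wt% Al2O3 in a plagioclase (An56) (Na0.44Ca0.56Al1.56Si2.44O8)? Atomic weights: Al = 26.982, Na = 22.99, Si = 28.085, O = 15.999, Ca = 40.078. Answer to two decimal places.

Formula mass = 271.171 g/mol.
1.56 Al → 0.7800 mol Al2O3 per formula unit; M(Al2O3) = 101.961, so Al2O3 mass = 79.530 g.
79.530/271.171 × 100 = 29.33 wt%.

29.33 wt%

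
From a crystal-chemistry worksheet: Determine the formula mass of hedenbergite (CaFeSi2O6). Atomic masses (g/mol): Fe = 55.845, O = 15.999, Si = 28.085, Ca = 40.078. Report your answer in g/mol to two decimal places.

248.09 g/mol

M = 1(40.078) + 1(55.845) + 2(28.085) + 6(15.999)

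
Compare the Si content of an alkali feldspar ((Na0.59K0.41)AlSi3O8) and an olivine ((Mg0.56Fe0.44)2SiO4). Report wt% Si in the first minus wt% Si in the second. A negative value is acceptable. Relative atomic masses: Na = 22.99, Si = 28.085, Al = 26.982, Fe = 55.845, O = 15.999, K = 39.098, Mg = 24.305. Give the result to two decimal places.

M((Na0.59K0.41)AlSi3O8) = 268.823 g/mol, so wt% Si = 84.255/268.823 × 100 = 31.34%.
M((Mg0.56Fe0.44)2SiO4) = 168.446 g/mol, so wt% Si = 28.085/168.446 × 100 = 16.67%.
31.34 − 16.67 = 14.67 pp.

14.67 percentage points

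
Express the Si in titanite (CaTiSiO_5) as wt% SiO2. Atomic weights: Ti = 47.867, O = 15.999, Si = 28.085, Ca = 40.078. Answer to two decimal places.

30.65 wt%

M(CaTiSiO_5) = 196.025 g/mol; M(SiO2) = 60.083 g/mol.
Moles SiO2 per formula unit = 1 Si ÷ 1 = 1.0000.
SiO2 fraction = (1.0000 × 60.083) / 196.025 = 60.083/196.025 = 0.3065.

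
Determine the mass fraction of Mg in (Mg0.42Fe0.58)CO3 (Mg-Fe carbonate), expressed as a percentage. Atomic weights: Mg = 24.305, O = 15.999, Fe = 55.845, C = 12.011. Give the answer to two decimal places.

9.95 weight percent

Molar mass of (Mg0.42Fe0.58)CO3: 0.42·24.305 + 0.58·55.845 + 1·12.011 + 3·15.999 = 102.606 g/mol.
Mass of Mg per formula unit: 0.42 × 24.305 = 10.208 g.
Weight fraction Mg = 10.208 / 102.606 = 0.0995.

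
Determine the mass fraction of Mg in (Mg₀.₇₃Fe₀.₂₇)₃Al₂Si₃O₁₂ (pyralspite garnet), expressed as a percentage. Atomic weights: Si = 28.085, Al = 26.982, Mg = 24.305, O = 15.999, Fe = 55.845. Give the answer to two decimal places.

12.42 wt%

Formula mass = 2.19×24.305 + 0.81×55.845 + 2×26.982 + 3×28.085 + 12×15.999 = 428.669 g/mol, of which 53.228 g is Mg.
So Mg makes up 53.228/428.669 = 0.1242 of the mass, i.e. 12.42%.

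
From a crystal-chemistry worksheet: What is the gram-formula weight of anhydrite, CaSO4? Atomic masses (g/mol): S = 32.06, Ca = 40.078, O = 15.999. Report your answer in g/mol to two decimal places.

136.13 g/mol

M = 1(40.078) + 1(32.06) + 4(15.999)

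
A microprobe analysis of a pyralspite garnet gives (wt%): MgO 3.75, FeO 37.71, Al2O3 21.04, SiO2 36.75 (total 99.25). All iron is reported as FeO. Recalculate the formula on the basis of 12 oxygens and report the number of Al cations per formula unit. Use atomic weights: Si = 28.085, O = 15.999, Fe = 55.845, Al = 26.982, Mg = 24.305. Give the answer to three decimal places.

MgO (M=40.304): mol = 0.09304; Mg = 0.09304, O = 0.09304.
FeO (M=71.844): mol = 0.52489; Fe = 0.52489, O = 0.52489.
Al2O3 (M=101.961): mol = 0.20635; Al = 0.41270, O = 0.61905.
SiO2 (M=60.083): mol = 0.61165; Si = 0.61165, O = 1.22330.
ΣO = 2.46028; factor = 12/ΣO = 4.87749.
Al apfu = 0.41270 × 4.87749 = 2.013.

2.013 Al apfu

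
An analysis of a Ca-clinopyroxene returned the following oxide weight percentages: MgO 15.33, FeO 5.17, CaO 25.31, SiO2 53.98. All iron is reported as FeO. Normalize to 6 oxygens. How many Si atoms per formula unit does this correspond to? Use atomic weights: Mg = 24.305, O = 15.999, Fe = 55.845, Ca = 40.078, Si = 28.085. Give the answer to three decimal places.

1.996 Si apfu

MgO (M=40.304): mol = 0.38036; Mg = 0.38036, O = 0.38036.
FeO (M=71.844): mol = 0.07196; Fe = 0.07196, O = 0.07196.
CaO (M=56.077): mol = 0.45134; Ca = 0.45134, O = 0.45134.
SiO2 (M=60.083): mol = 0.89842; Si = 0.89842, O = 1.79684.
ΣO = 2.70050; factor = 6/ΣO = 2.22181.
Si apfu = 0.89842 × 2.22181 = 1.996.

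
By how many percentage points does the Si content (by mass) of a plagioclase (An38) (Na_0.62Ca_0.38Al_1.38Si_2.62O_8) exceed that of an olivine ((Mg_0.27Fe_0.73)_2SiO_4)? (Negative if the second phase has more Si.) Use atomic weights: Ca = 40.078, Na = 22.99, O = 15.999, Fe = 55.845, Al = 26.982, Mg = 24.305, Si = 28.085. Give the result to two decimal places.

12.39 percentage points

First mineral: 73.583 g Si in 268.293 g formula = 27.43 wt% Si.
Second mineral: 28.085 g Si in 186.739 g formula = 15.04 wt% Si.
27.43% − 15.04% gives a difference of 12.39 percentage points.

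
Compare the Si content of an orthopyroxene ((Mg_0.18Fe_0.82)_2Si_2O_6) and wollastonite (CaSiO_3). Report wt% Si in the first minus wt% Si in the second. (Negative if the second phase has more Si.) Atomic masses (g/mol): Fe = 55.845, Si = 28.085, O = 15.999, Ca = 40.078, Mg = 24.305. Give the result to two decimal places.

First mineral: 56.170 g Si in 252.500 g formula = 22.25 wt% Si.
Second mineral: 28.085 g Si in 116.160 g formula = 24.18 wt% Si.
22.25% − 24.18% gives a difference of -1.93 percentage points.

-1.93 percentage points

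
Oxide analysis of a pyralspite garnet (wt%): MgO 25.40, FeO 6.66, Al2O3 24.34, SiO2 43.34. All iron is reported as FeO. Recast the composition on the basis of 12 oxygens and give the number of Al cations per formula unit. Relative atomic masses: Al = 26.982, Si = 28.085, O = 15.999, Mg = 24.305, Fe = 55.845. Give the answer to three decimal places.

1.988 Al apfu

MgO: 25.40/40.304 = 0.63021 mol → 0.63021 mol Mg, 0.63021 mol O.
FeO: 6.66/71.844 = 0.09270 mol → 0.09270 mol Fe, 0.09270 mol O.
Al2O3: 24.34/101.961 = 0.23872 mol → 0.47744 mol Al, 0.71616 mol O.
SiO2: 43.34/60.083 = 0.72134 mol → 0.72134 mol Si, 1.44268 mol O.
Total oxygen = 2.88175 mol. Normalization factor = 12/2.88175 = 4.16414.
Al per 12 O = 0.47744 × 4.16414 = 1.988.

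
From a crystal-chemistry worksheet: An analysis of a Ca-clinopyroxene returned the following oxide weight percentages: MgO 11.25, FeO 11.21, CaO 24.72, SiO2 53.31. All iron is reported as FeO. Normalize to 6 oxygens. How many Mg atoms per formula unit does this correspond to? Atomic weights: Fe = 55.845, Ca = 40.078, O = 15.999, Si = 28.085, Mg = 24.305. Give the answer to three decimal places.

MgO (M=40.304): mol = 0.27913; Mg = 0.27913, O = 0.27913.
FeO (M=71.844): mol = 0.15603; Fe = 0.15603, O = 0.15603.
CaO (M=56.077): mol = 0.44082; Ca = 0.44082, O = 0.44082.
SiO2 (M=60.083): mol = 0.88727; Si = 0.88727, O = 1.77454.
ΣO = 2.65052; factor = 6/ΣO = 2.26371.
Mg apfu = 0.27913 × 2.26371 = 0.632.

0.632 Mg apfu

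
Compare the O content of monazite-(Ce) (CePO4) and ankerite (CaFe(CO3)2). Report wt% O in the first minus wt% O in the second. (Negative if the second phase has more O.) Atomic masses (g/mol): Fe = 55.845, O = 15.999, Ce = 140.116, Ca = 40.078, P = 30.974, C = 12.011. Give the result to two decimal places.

-17.23 percentage points

O in CePO4: molar mass 235.086 g/mol; 4×15.999 = 63.996 g → 27.22 wt%.
O in CaFe(CO3)2: molar mass 215.939 g/mol; 6×15.999 = 95.994 g → 44.45 wt%.
Difference = 27.22 − 44.45 = -17.23 percentage points.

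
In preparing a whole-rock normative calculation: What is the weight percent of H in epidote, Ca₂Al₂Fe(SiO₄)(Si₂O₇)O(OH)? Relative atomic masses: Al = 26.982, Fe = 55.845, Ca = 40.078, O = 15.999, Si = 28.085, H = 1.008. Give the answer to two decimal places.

M(Ca₂Al₂Fe(SiO₄)(Si₂O₇)O(OH)) = 483.215 g/mol.
H contributes 1 × 1.008 = 1.008 g per mole.
1.008/483.215 = 0.0021 → 0.21%.

0.21 mass %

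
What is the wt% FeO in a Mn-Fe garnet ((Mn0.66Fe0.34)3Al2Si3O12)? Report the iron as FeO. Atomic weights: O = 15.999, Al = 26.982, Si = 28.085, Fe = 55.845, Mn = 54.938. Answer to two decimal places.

14.78 wt%

Molar mass of (Mn0.66Fe0.34)3Al2Si3O12 = 1.98*54.938 + 1.02*55.845 + 2*26.982 + 3*28.085 + 12*15.999 = 495.946 g/mol.
Each formula unit contains 1.02 Fe, equivalent to 1.02/1 = 1.0200 mol FeO.
M(FeO) = 1×55.845 + 1×15.999 = 71.844 g/mol.
Mass of FeO per formula unit = 1.0200 × 71.844 = 73.281 g.
FeO wt% = 73.281 / 495.946 × 100 = 14.78%.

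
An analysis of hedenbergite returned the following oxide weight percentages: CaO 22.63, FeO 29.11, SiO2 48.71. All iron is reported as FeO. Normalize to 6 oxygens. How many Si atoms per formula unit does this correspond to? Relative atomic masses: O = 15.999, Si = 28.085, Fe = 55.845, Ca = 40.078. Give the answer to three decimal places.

2.002 Si apfu

CaO: 22.63/56.077 = 0.40355 mol → 0.40355 mol Ca, 0.40355 mol O.
FeO: 29.11/71.844 = 0.40518 mol → 0.40518 mol Fe, 0.40518 mol O.
SiO2: 48.71/60.083 = 0.81071 mol → 0.81071 mol Si, 1.62142 mol O.
Total oxygen = 2.43015 mol. Normalization factor = 6/2.43015 = 2.46898.
Si per 6 O = 0.81071 × 2.46898 = 2.002.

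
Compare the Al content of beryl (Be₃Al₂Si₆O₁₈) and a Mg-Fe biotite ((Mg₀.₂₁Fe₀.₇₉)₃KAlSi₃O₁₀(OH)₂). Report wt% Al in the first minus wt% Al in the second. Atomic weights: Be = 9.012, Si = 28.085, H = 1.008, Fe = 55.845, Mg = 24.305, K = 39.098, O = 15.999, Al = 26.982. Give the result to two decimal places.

First mineral: 53.964 g Al in 537.492 g formula = 10.04 wt% Al.
Second mineral: 26.982 g Al in 492.004 g formula = 5.48 wt% Al.
10.04% − 5.48% gives a difference of 4.56 percentage points.

4.56 percentage points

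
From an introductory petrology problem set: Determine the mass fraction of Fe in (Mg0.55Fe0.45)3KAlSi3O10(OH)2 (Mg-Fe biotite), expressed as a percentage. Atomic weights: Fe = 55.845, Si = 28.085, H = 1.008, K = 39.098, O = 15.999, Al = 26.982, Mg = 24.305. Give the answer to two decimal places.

Formula mass = 1.65×24.305 + 1.35×55.845 + 1×39.098 + 1×26.982 + 3×28.085 + 12×15.999 + 2×1.008 = 459.833 g/mol, of which 75.391 g is Fe.
So Fe makes up 75.391/459.833 = 0.1640 of the mass, i.e. 16.40%.

16.40 mass %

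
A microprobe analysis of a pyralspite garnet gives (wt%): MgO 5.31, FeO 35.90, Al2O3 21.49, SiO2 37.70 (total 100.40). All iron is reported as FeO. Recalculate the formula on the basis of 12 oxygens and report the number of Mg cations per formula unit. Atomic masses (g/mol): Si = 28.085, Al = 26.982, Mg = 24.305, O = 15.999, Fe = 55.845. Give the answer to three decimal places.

MgO: 5.31/40.304 = 0.13175 mol → 0.13175 mol Mg, 0.13175 mol O.
FeO: 35.90/71.844 = 0.49969 mol → 0.49969 mol Fe, 0.49969 mol O.
Al2O3: 21.49/101.961 = 0.21077 mol → 0.42154 mol Al, 0.63231 mol O.
SiO2: 37.70/60.083 = 0.62747 mol → 0.62747 mol Si, 1.25494 mol O.
Total oxygen = 2.51869 mol. Normalization factor = 12/2.51869 = 4.76438.
Mg per 12 O = 0.13175 × 4.76438 = 0.628.

0.628 Mg apfu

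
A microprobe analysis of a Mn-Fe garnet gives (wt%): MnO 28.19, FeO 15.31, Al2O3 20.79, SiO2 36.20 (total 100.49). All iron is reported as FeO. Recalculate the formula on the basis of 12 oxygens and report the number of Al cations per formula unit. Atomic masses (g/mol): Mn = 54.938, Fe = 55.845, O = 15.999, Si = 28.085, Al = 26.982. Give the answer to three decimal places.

28.19 wt% MnO ÷ 70.937 g/mol = 0.39739 mol, giving 0.39739 Mn and 0.39739 O.
15.31 wt% FeO ÷ 71.844 g/mol = 0.21310 mol, giving 0.21310 Fe and 0.21310 O.
20.79 wt% Al2O3 ÷ 101.961 g/mol = 0.20390 mol, giving 0.40780 Al and 0.61170 O.
36.20 wt% SiO2 ÷ 60.083 g/mol = 0.60250 mol, giving 0.60250 Si and 1.20500 O.
Oxygen sums to 2.42719; scaling by 12/2.42719 = 4.94399 puts the formula on 12 O.
Al: 0.40780 × 4.94399 = 2.016 atoms per formula unit.

2.016 Al apfu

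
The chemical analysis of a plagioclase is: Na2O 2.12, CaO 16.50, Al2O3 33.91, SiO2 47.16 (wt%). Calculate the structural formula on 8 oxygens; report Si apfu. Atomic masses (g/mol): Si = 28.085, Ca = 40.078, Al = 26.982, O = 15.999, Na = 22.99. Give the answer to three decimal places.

2.168 Si apfu

Na2O: 2.12/61.979 = 0.03421 mol → 0.06842 mol Na, 0.03421 mol O.
CaO: 16.50/56.077 = 0.29424 mol → 0.29424 mol Ca, 0.29424 mol O.
Al2O3: 33.91/101.961 = 0.33258 mol → 0.66516 mol Al, 0.99774 mol O.
SiO2: 47.16/60.083 = 0.78491 mol → 0.78491 mol Si, 1.56982 mol O.
Total oxygen = 2.89601 mol. Normalization factor = 8/2.89601 = 2.76242.
Si per 8 O = 0.78491 × 2.76242 = 2.168.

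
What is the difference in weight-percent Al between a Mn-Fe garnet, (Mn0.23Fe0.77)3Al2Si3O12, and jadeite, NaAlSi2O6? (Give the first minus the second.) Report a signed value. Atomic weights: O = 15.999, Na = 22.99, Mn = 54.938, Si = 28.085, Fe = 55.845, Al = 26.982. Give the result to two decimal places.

-2.49 percentage points

First mineral: 53.964 g Al in 497.116 g formula = 10.86 wt% Al.
Second mineral: 26.982 g Al in 202.136 g formula = 13.35 wt% Al.
10.86% − 13.35% gives a difference of -2.49 percentage points.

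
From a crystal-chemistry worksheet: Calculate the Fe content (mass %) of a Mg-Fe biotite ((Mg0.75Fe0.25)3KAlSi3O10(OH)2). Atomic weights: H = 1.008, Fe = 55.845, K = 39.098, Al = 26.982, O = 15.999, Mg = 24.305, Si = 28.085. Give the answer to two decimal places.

9.50 mass %

M((Mg0.75Fe0.25)3KAlSi3O10(OH)2) = 440.909 g/mol.
Fe contributes 0.75 × 55.845 = 41.884 g per mole.
41.884/440.909 = 0.0950 → 9.50%.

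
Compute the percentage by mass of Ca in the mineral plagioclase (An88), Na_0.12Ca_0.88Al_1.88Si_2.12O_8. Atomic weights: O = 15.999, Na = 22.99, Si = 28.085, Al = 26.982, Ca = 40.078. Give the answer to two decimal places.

Formula mass = 0.12×22.99 + 0.88×40.078 + 1.88×26.982 + 2.12×28.085 + 8×15.999 = 276.286 g/mol, of which 35.269 g is Ca.
So Ca makes up 35.269/276.286 = 0.1277 of the mass, i.e. 12.77%.

12.77 wt%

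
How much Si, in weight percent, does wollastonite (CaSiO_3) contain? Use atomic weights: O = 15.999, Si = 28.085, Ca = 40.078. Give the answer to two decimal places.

Formula mass = 1·40.078 + 1·28.085 + 3·15.999 = 116.160 g/mol, of which 28.085 g is Si.
So Si makes up 28.085/116.160 = 0.2418 of the mass, i.e. 24.18%.

24.18 weight percent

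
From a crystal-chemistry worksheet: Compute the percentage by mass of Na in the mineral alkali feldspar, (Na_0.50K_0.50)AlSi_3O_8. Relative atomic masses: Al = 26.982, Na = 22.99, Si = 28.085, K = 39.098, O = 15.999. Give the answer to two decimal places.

4.25 mass %

Molar mass of (Na_0.50K_0.50)AlSi_3O_8: 0.50*22.99 + 0.50*39.098 + 1*26.982 + 3*28.085 + 8*15.999 = 270.273 g/mol.
Mass of Na per formula unit: 0.50 × 22.99 = 11.495 g.
Weight fraction Na = 11.495 / 270.273 = 0.0425.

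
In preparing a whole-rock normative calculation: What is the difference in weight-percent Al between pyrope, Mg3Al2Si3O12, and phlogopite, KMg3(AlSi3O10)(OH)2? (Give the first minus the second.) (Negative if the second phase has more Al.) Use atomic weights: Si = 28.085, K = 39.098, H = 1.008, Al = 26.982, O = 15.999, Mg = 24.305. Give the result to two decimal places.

M(Mg3Al2Si3O12) = 403.122 g/mol, so wt% Al = 53.964/403.122 × 100 = 13.39%.
M(KMg3(AlSi3O10)(OH)2) = 417.254 g/mol, so wt% Al = 26.982/417.254 × 100 = 6.47%.
13.39 − 6.47 = 6.92 pp.

6.92 percentage points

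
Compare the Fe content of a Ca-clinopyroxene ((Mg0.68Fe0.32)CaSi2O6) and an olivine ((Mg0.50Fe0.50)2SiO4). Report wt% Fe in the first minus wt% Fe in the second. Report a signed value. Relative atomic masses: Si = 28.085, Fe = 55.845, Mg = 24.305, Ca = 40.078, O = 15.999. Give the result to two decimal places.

M((Mg0.68Fe0.32)CaSi2O6) = 226.640 g/mol, so wt% Fe = 17.870/226.640 × 100 = 7.88%.
M((Mg0.50Fe0.50)2SiO4) = 172.231 g/mol, so wt% Fe = 55.845/172.231 × 100 = 32.42%.
7.88 − 32.42 = -24.54 pp.

-24.54 percentage points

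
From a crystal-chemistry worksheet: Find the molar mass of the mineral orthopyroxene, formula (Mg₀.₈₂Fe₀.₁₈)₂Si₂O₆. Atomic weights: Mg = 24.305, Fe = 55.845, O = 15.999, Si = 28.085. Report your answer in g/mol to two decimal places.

212.13 g/mol

M = 1.64×24.305 + 0.36×55.845 + 2×28.085 + 6×15.999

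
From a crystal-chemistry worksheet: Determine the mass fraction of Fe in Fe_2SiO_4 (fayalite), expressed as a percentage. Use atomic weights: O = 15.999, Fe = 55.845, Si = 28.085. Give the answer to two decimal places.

54.81 wt%

Formula mass = 2×55.845 + 1×28.085 + 4×15.999 = 203.771 g/mol, of which 111.690 g is Fe.
So Fe makes up 111.690/203.771 = 0.5481 of the mass, i.e. 54.81%.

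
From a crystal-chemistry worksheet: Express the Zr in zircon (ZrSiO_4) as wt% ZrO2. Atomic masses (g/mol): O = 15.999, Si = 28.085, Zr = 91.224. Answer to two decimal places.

67.22 wt%

Molar mass of ZrSiO_4 = 1*91.224 + 1*28.085 + 4*15.999 = 183.305 g/mol.
Each formula unit contains 1 Zr, equivalent to 1/1 = 1.0000 mol ZrO2.
M(ZrO2) = 1×91.224 + 2×15.999 = 123.222 g/mol.
Mass of ZrO2 per formula unit = 1.0000 × 123.222 = 123.222 g.
ZrO2 wt% = 123.222 / 183.305 × 100 = 67.22%.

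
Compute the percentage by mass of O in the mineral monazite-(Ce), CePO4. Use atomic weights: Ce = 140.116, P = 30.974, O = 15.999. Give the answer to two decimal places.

Molar mass of CePO4: 1×140.116 + 1×30.974 + 4×15.999 = 235.086 g/mol.
Mass of O per formula unit: 4 × 15.999 = 63.996 g.
Weight fraction O = 63.996 / 235.086 = 0.2722.

27.22 weight percent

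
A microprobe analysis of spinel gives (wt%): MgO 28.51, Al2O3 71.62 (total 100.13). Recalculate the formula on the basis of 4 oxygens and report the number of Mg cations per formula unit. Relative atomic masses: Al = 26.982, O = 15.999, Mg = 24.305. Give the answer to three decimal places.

1.005 Mg apfu

MgO (M=40.304): mol = 0.70737; Mg = 0.70737, O = 0.70737.
Al2O3 (M=101.961): mol = 0.70243; Al = 1.40486, O = 2.10729.
ΣO = 2.81466; factor = 4/ΣO = 1.42113.
Mg apfu = 0.70737 × 1.42113 = 1.005.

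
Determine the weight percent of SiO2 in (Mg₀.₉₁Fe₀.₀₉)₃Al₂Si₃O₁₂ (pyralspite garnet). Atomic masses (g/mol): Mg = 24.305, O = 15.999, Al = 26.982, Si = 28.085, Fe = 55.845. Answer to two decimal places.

Molar mass of (Mg₀.₉₁Fe₀.₀₉)₃Al₂Si₃O₁₂ = 2.73*24.305 + 0.27*55.845 + 2*26.982 + 3*28.085 + 12*15.999 = 411.638 g/mol.
Each formula unit contains 3 Si, equivalent to 3/1 = 3.0000 mol SiO2.
M(SiO2) = 1×28.085 + 2×15.999 = 60.083 g/mol.
Mass of SiO2 per formula unit = 3.0000 × 60.083 = 180.249 g.
SiO2 wt% = 180.249 / 411.638 × 100 = 43.79%.

43.79 wt%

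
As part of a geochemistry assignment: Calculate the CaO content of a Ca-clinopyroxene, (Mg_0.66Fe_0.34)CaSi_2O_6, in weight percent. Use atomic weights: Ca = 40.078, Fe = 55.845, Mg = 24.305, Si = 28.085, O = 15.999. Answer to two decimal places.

24.67 wt%

M((Mg_0.66Fe_0.34)CaSi_2O_6) = 227.271 g/mol; M(CaO) = 56.077 g/mol.
Moles CaO per formula unit = 1 Ca ÷ 1 = 1.0000.
CaO fraction = (1.0000 × 56.077) / 227.271 = 56.077/227.271 = 0.2467.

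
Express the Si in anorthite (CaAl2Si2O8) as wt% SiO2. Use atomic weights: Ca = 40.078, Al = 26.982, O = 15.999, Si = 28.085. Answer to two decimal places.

43.19 wt%

Molar mass of CaAl2Si2O8 = 1*40.078 + 2*26.982 + 2*28.085 + 8*15.999 = 278.204 g/mol.
Each formula unit contains 2 Si, equivalent to 2/1 = 2.0000 mol SiO2.
M(SiO2) = 1×28.085 + 2×15.999 = 60.083 g/mol.
Mass of SiO2 per formula unit = 2.0000 × 60.083 = 120.166 g.
SiO2 wt% = 120.166 / 278.204 × 100 = 43.19%.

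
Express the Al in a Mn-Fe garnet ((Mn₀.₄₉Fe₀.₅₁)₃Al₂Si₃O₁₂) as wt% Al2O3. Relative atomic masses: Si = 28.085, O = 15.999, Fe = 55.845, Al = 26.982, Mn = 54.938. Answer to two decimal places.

20.54 wt%

Formula mass = 496.409 g/mol.
2 Al → 1.0000 mol Al2O3 per formula unit; M(Al2O3) = 101.961, so Al2O3 mass = 101.961 g.
101.961/496.409 × 100 = 20.54 wt%.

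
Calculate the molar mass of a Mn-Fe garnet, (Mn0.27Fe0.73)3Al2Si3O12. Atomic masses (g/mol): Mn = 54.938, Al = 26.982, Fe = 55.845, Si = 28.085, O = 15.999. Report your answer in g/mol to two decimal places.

The formula mass is the sum 0.81*54.938 + 2.19*55.845 + 2*26.982 + 3*28.085 + 12*15.999.

497.01 g/mol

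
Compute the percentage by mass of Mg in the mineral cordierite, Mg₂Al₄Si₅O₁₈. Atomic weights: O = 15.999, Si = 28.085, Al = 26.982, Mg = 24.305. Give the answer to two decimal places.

Molar mass of Mg₂Al₄Si₅O₁₈: 2×24.305 + 4×26.982 + 5×28.085 + 18×15.999 = 584.945 g/mol.
Mass of Mg per formula unit: 2 × 24.305 = 48.610 g.
Weight fraction Mg = 48.610 / 584.945 = 0.0831.

8.31 wt%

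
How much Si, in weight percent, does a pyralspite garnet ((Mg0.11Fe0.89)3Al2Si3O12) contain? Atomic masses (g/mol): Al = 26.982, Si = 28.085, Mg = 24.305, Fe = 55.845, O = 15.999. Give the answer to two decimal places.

Formula mass = 0.33×24.305 + 2.67×55.845 + 2×26.982 + 3×28.085 + 12×15.999 = 487.334 g/mol, of which 84.255 g is Si.
So Si makes up 84.255/487.334 = 0.1729 of the mass, i.e. 17.29%.

17.29 weight percent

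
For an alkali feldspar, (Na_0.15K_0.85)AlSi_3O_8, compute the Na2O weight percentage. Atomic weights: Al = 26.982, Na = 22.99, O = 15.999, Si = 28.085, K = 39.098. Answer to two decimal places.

1.68 wt%

Molar mass of (Na_0.15K_0.85)AlSi_3O_8 = 0.15·22.99 + 0.85·39.098 + 1·26.982 + 3·28.085 + 8·15.999 = 275.911 g/mol.
Each formula unit contains 0.15 Na, equivalent to 0.15/2 = 0.0750 mol Na2O.
M(Na2O) = 2×22.99 + 1×15.999 = 61.979 g/mol.
Mass of Na2O per formula unit = 0.0750 × 61.979 = 4.648 g.
Na2O wt% = 4.648 / 275.911 × 100 = 1.68%.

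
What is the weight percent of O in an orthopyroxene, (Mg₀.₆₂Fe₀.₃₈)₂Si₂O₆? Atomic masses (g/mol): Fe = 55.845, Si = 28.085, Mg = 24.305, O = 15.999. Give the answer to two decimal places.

42.71 wt%

M((Mg₀.₆₂Fe₀.₃₈)₂Si₂O₆) = 224.744 g/mol.
O contributes 6 × 15.999 = 95.994 g per mole.
95.994/224.744 = 0.4271 → 42.71%.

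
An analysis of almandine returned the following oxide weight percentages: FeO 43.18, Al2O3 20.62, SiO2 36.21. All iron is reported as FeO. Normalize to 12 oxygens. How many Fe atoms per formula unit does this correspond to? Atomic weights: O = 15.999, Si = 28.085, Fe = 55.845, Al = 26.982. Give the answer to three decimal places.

2.989 Fe apfu

FeO: 43.18/71.844 = 0.60102 mol → 0.60102 mol Fe, 0.60102 mol O.
Al2O3: 20.62/101.961 = 0.20223 mol → 0.40446 mol Al, 0.60669 mol O.
SiO2: 36.21/60.083 = 0.60267 mol → 0.60267 mol Si, 1.20534 mol O.
Total oxygen = 2.41305 mol. Normalization factor = 12/2.41305 = 4.97296.
Fe per 12 O = 0.60102 × 4.97296 = 2.989.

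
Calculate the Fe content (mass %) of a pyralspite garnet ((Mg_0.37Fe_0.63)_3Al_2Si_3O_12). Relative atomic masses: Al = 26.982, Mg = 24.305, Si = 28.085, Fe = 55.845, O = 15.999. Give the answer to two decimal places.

22.81 mass %

Molar mass of (Mg_0.37Fe_0.63)_3Al_2Si_3O_12: 1.11×24.305 + 1.89×55.845 + 2×26.982 + 3×28.085 + 12×15.999 = 462.733 g/mol.
Mass of Fe per formula unit: 1.89 × 55.845 = 105.547 g.
Weight fraction Fe = 105.547 / 462.733 = 0.2281.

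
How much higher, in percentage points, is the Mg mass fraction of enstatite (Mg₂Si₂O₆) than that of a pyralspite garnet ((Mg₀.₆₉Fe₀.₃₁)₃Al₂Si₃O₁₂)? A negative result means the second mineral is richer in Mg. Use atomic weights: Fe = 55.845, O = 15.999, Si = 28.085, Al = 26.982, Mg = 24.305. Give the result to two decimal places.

M(Mg₂Si₂O₆) = 200.774 g/mol, so wt% Mg = 48.610/200.774 × 100 = 24.21%.
M((Mg₀.₆₉Fe₀.₃₁)₃Al₂Si₃O₁₂) = 432.454 g/mol, so wt% Mg = 50.311/432.454 × 100 = 11.63%.
24.21 − 11.63 = 12.58 pp.

12.58 percentage points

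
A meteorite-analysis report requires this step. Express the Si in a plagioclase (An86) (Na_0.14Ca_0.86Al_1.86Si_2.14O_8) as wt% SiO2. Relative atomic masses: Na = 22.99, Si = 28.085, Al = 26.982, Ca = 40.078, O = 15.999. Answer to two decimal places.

Formula mass = 275.966 g/mol.
2.14 Si → 2.1400 mol SiO2 per formula unit; M(SiO2) = 60.083, so SiO2 mass = 128.578 g.
128.578/275.966 × 100 = 46.59 wt%.

46.59 wt%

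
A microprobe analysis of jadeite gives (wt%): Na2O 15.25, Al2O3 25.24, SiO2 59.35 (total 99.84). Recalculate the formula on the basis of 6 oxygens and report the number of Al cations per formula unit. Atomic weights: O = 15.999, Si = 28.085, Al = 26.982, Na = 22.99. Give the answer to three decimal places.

1.002 Al apfu

Na2O (M=61.979): mol = 0.24605; Na = 0.49210, O = 0.24605.
Al2O3 (M=101.961): mol = 0.24755; Al = 0.49510, O = 0.74265.
SiO2 (M=60.083): mol = 0.98780; Si = 0.98780, O = 1.97560.
ΣO = 2.96430; factor = 6/ΣO = 2.02409.
Al apfu = 0.49510 × 2.02409 = 1.002.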